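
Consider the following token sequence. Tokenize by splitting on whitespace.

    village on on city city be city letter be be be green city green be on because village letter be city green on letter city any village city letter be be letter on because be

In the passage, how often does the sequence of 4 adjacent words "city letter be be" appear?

Scanning the 32 overlapping 4-gram windows for "city letter be be":
  position 7–10: city letter be be
  position 28–31: city letter be be

2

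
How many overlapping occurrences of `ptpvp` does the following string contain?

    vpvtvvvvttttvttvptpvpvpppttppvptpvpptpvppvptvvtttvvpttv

Sliding a length-5 window over the 55 characters (51 positions):
  position 17–21: ptpvp
  position 31–35: ptpvp
  position 36–40: ptpvp

3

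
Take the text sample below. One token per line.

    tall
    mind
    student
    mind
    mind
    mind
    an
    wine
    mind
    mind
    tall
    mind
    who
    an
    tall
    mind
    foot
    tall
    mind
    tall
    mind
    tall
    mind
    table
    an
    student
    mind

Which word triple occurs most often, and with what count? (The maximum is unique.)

"mind tall mind", 3 times

Trigram frequencies (highest first):
  mind tall mind: 3
  tall mind tall: 2
  tall mind student: 1
  mind student mind: 1
  student mind mind: 1
  mind mind mind: 1
  … (16 more, each ≤ 1)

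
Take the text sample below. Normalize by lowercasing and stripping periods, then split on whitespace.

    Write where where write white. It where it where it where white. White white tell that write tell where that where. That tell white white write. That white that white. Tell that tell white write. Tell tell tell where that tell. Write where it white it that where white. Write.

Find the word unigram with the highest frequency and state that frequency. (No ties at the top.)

Unigram frequencies (highest first):
  white: 11
  where: 10
  tell: 9
  that: 8
  write: 7
  it: 5

"white", 11 times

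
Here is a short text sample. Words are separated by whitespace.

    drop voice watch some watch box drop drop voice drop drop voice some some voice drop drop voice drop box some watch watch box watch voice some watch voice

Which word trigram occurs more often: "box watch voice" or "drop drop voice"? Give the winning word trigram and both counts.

"box watch voice": 1 occurrence
"drop drop voice": 3 occurrences

"drop drop voice" (3 vs 1)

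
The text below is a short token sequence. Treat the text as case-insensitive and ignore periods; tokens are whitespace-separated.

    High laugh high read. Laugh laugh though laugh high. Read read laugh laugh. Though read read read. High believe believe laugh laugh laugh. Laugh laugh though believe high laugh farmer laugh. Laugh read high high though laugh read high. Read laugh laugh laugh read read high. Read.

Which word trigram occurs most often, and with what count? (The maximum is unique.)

Trigram frequencies (highest first):
  laugh laugh laugh: 4
  read laugh laugh: 3
  laugh laugh though: 3
  laugh high read: 2
  high read laugh: 2
  read read high: 2
  … (26 more, each ≤ 2)

"laugh laugh laugh", 4 times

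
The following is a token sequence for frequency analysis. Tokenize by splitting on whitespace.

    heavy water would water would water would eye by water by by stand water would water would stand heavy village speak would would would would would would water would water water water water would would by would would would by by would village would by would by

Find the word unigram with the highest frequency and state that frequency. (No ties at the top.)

"would", 20 times

Unigram frequencies (highest first):
  would: 20
  water: 11
  by: 8
  heavy: 2
  stand: 2
  village: 2
  … (2 more, each ≤ 1)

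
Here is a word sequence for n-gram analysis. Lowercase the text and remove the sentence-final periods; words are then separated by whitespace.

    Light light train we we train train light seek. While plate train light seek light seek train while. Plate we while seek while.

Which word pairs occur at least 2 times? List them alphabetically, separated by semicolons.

Bigram counts meeting the condition (at least 2 times):
  light seek: 3
  seek while: 2
  train light: 2
  while plate: 2

light seek; seek while; train light; while plate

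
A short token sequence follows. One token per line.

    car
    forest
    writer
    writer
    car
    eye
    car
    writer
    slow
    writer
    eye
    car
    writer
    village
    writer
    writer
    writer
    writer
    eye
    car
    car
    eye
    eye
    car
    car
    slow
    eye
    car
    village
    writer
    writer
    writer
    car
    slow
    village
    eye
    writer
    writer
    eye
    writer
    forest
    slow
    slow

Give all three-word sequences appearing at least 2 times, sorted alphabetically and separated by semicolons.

eye car car; eye car writer; village writer writer; writer eye car; writer writer car; writer writer eye; writer writer writer

Trigram counts meeting the condition (at least 2 times):
  eye car car: 2
  eye car writer: 2
  village writer writer: 2
  writer eye car: 2
  writer writer car: 2
  writer writer eye: 2
  writer writer writer: 3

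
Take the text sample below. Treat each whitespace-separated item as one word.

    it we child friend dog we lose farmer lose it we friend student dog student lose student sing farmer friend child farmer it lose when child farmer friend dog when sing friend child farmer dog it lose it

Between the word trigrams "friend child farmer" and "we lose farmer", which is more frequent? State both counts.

"friend child farmer": 2 occurrences
"we lose farmer": 1 occurrence

"friend child farmer" (2 vs 1)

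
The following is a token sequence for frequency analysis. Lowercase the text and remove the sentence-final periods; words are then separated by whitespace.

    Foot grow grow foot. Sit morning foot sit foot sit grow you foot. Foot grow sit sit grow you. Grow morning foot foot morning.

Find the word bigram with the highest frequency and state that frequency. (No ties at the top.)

"foot sit", 3 times

Bigram frequencies (highest first):
  foot sit: 3
  foot grow: 2
  morning foot: 2
  sit grow: 2
  grow you: 2
  foot foot: 2
  … (10 more, each ≤ 1)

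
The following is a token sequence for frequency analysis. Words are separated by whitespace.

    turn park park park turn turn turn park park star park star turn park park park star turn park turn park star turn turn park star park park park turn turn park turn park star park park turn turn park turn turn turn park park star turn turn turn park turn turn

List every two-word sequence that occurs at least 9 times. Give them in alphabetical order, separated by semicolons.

Bigram counts meeting the condition (at least 9 times):
  park park: 9
  turn park: 11
  turn turn: 10

park park; turn park; turn turn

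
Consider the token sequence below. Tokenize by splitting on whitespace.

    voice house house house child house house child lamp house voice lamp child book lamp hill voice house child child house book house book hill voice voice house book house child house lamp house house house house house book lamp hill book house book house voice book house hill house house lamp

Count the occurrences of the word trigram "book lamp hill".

Scanning the 50 overlapping trigram windows for "book lamp hill":
  position 14–16: book lamp hill
  position 39–41: book lamp hill

2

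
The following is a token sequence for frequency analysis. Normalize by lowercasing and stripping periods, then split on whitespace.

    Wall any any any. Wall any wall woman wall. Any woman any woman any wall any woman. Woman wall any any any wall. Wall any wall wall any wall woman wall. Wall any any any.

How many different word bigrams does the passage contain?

9

35 tokens → 34 bigram windows in total.
Repeated bigrams (each contributes count−1 duplicates):
  wall any: 8
  any any: 6
  any wall: 6
  any woman: 3
  wall wall: 3
  woman wall: 3
  wall woman: 2
  woman any: 2
25 duplicate windows → 34 − 25 = 9 distinct.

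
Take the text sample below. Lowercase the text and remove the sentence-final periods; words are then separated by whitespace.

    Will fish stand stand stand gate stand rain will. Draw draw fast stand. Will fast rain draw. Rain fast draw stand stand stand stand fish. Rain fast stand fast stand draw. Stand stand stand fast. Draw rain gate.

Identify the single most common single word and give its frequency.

Unigram frequencies (highest first):
  stand: 14
  draw: 6
  fast: 6
  rain: 5
  will: 3
  fish: 2
  … (1 more, each ≤ 2)

"stand", 14 times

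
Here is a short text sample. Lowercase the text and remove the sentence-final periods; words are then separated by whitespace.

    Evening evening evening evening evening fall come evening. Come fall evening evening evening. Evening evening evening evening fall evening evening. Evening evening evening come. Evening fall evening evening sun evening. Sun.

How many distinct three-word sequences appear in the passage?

15

31 tokens → 29 trigram windows in total.
Repeated trigrams (each contributes count−1 duplicates):
  evening evening evening: 11
  fall evening evening: 3
  evening evening fall: 2
  evening fall evening: 2
14 duplicate windows → 29 − 14 = 15 distinct.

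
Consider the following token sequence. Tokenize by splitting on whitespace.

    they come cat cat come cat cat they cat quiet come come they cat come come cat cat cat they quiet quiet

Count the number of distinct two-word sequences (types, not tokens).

12

22 tokens → 21 bigram windows in total.
Repeated bigrams (each contributes count−1 duplicates):
  cat cat: 4
  come cat: 3
  cat come: 2
  cat they: 2
  come come: 2
  they cat: 2
9 duplicate windows → 21 − 9 = 12 distinct.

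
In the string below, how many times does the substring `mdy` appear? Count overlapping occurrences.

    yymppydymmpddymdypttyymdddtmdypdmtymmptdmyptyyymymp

2

Sliding a length-3 window over the 51 characters (49 positions):
  position 15–17: mdy
  position 28–30: mdy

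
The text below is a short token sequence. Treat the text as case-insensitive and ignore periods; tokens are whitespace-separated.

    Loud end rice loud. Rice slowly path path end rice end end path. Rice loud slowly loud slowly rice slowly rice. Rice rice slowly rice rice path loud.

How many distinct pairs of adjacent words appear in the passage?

28 tokens → 27 bigram windows in total.
Repeated bigrams (each contributes count−1 duplicates):
  rice rice: 3
  rice slowly: 3
  slowly rice: 3
  end rice: 2
  loud slowly: 2
  rice loud: 2
9 duplicate windows → 27 − 9 = 18 distinct.

18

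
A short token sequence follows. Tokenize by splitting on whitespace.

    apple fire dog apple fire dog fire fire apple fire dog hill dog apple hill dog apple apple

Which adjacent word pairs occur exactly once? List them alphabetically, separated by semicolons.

Bigram counts meeting the condition (exactly once):
  apple apple: 1
  apple hill: 1
  dog fire: 1
  dog hill: 1
  fire apple: 1
  fire fire: 1

apple apple; apple hill; dog fire; dog hill; fire apple; fire fire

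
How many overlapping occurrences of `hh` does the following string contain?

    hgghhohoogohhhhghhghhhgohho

Sliding a length-2 window over the 27 characters (26 positions):
  position 4–5: hh
  position 12–13: hh
  position 13–14: hh
  position 14–15: hh
  position 17–18: hh
  position 20–21: hh
  position 21–22: hh
  position 25–26: hh

8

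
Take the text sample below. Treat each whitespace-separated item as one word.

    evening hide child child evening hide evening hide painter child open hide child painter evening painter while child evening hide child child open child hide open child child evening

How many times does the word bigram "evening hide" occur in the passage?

Scanning the 28 overlapping bigram windows for "evening hide":
  position 1–2: evening hide
  position 5–6: evening hide
  position 7–8: evening hide
  position 19–20: evening hide

4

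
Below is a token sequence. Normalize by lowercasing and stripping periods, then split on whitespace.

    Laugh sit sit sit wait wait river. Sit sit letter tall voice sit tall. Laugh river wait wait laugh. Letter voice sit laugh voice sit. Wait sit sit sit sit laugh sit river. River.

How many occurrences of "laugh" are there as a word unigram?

Scanning the 34 tokens for "laugh":
  position 1: laugh
  position 15: laugh
  position 19: laugh
  position 23: laugh
  position 31: laugh

5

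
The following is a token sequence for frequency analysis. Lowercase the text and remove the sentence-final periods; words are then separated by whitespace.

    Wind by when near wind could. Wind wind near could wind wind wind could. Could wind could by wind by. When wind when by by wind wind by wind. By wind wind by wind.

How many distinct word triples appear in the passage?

25

34 tokens → 32 trigram windows in total.
Repeated trigrams (each contributes count−1 duplicates):
  wind by wind: 3
  by wind by: 2
  by wind wind: 2
  could wind wind: 2
  wind by when: 2
  wind wind by: 2
7 duplicate windows → 32 − 7 = 25 distinct.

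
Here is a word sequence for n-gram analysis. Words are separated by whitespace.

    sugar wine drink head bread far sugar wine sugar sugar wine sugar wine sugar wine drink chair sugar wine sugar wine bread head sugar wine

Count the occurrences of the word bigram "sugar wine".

8

Scanning the 24 overlapping bigram windows for "sugar wine":
  position 1–2: sugar wine
  position 7–8: sugar wine
  position 10–11: sugar wine
  position 12–13: sugar wine
  position 14–15: sugar wine
  position 18–19: sugar wine
  position 20–21: sugar wine
  position 24–25: sugar wine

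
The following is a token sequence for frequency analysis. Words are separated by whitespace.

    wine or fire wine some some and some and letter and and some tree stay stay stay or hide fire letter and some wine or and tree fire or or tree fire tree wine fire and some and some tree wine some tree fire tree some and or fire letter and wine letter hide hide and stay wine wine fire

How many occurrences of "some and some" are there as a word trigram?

2

Scanning the 58 overlapping trigram windows for "some and some":
  position 6–8: some and some
  position 37–39: some and some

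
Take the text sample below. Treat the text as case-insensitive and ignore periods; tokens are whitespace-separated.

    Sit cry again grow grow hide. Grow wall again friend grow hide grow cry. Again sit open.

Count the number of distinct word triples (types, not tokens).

17 tokens → 15 trigram windows in total.
Repeated trigrams (each contributes count−1 duplicates):
  grow hide grow: 2
1 duplicate windows → 15 − 1 = 14 distinct.

14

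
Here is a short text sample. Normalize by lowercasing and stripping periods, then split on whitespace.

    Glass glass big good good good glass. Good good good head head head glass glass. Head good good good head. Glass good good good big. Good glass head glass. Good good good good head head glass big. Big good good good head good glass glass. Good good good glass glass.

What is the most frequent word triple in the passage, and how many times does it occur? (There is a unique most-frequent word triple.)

"good good good", 8 times

Trigram frequencies (highest first):
  good good good: 8
  glass good good: 4
  good good head: 4
  big good good: 2
  good good glass: 2
  good head head: 2
  … (23 more, each ≤ 2)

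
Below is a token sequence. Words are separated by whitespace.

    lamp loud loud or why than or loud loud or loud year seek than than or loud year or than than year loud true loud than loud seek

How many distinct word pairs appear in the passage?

20

28 tokens → 27 bigram windows in total.
Repeated bigrams (each contributes count−1 duplicates):
  or loud: 3
  loud loud: 2
  loud or: 2
  loud year: 2
  than or: 2
  than than: 2
7 duplicate windows → 27 − 7 = 20 distinct.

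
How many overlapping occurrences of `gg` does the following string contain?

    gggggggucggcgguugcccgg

Sliding a length-2 window over the 22 characters (21 positions):
  position 1–2: gg
  position 2–3: gg
  position 3–4: gg
  position 4–5: gg
  position 5–6: gg
  position 6–7: gg
  position 10–11: gg
  position 13–14: gg
  position 21–22: gg

9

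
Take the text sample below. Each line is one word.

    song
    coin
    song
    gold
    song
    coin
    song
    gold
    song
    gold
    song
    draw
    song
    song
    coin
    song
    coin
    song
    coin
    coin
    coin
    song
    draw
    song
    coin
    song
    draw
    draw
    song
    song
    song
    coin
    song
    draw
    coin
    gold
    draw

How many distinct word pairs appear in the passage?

37 tokens → 36 bigram windows in total.
Repeated bigrams (each contributes count−1 duplicates):
  coin song: 7
  song coin: 7
  song draw: 4
  draw song: 3
  gold song: 3
  song gold: 3
  song song: 3
  coin coin: 2
24 duplicate windows → 36 − 24 = 12 distinct.

12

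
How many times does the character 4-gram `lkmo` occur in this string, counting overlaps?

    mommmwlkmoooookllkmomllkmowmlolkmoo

4

Sliding a length-4 window over the 35 characters (32 positions):
  position 7–10: lkmo
  position 17–20: lkmo
  position 23–26: lkmo
  position 31–34: lkmo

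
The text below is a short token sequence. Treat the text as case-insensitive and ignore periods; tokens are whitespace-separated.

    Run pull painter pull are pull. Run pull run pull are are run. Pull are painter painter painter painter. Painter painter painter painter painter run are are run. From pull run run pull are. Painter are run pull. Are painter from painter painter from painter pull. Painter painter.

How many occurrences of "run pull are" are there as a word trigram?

4

Scanning the 46 overlapping trigram windows for "run pull are":
  position 9–11: run pull are
  position 13–15: run pull are
  position 32–34: run pull are
  position 37–39: run pull are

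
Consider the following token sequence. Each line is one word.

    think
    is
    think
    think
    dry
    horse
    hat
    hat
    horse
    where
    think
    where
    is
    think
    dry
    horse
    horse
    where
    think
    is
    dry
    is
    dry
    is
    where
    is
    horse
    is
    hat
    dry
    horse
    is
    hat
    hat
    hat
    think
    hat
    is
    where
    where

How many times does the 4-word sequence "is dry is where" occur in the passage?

Scanning the 37 overlapping 4-gram windows for "is dry is where":
  position 22–25: is dry is where

1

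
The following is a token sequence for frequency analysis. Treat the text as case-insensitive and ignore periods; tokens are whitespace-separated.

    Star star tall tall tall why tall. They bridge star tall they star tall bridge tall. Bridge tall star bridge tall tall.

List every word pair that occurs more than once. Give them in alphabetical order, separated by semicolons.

Bigram counts meeting the condition (more than once):
  bridge tall: 3
  star tall: 3
  tall bridge: 2
  tall tall: 3
  tall they: 2

bridge tall; star tall; tall bridge; tall tall; tall they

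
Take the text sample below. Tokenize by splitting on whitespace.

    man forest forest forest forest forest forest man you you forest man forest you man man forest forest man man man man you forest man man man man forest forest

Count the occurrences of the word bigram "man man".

Scanning the 29 overlapping bigram windows for "man man":
  position 15–16: man man
  position 19–20: man man
  position 20–21: man man
  position 21–22: man man
  position 25–26: man man
  position 26–27: man man
  position 27–28: man man

7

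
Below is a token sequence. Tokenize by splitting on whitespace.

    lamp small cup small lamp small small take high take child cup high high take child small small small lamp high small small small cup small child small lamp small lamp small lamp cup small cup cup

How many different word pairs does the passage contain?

18

37 tokens → 36 bigram windows in total.
Repeated bigrams (each contributes count−1 duplicates):
  small lamp: 5
  small small: 5
  lamp small: 4
  cup small: 3
  small cup: 3
  child small: 2
  high take: 2
  take child: 2
18 duplicate windows → 36 − 18 = 18 distinct.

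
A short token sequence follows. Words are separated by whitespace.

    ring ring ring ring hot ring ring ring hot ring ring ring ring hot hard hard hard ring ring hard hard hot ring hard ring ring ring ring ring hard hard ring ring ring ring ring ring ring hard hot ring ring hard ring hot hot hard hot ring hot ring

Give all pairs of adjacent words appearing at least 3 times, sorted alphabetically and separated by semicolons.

hard hard; hard hot; hard ring; hot ring; ring hard; ring hot; ring ring

Bigram counts meeting the condition (at least 3 times):
  hard hard: 4
  hard hot: 3
  hard ring: 4
  hot ring: 6
  ring hard: 5
  ring hot: 5
  ring ring: 20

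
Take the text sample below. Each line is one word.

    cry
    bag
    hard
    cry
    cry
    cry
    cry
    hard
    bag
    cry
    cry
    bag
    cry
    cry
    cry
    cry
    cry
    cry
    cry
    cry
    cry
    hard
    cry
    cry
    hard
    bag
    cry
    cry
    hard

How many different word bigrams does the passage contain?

7

29 tokens → 28 bigram windows in total.
Repeated bigrams (each contributes count−1 duplicates):
  cry cry: 14
  cry hard: 4
  bag cry: 3
  cry bag: 2
  hard bag: 2
  hard cry: 2
21 duplicate windows → 28 − 21 = 7 distinct.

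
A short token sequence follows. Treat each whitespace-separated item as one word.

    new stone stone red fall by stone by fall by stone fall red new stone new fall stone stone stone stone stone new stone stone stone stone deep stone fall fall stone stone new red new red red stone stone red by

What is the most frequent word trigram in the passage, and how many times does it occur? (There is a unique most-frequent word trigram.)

"stone stone stone", 5 times

Trigram frequencies (highest first):
  stone stone stone: 5
  new stone stone: 2
  stone stone red: 2
  fall by stone: 2
  fall stone stone: 2
  stone stone new: 2
  … (25 more, each ≤ 1)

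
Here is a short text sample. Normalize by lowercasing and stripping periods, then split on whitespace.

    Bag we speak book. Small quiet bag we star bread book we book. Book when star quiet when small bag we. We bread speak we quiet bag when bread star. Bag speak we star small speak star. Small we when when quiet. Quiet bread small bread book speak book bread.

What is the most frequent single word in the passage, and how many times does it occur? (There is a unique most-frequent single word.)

"we", 8 times

Unigram frequencies (highest first):
  we: 8
  book: 6
  bread: 6
  bag: 5
  speak: 5
  small: 5
  … (3 more, each ≤ 5)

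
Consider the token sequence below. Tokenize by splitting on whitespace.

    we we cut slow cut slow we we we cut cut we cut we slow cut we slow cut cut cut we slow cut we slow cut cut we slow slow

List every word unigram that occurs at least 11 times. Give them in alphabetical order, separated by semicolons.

cut; we

Unigram counts meeting the condition (at least 11 times):
  cut: 12
  we: 11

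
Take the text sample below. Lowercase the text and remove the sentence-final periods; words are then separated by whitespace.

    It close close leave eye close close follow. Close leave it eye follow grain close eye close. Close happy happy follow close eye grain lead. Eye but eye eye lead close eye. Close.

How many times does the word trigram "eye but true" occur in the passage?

0

Scanning the 31 overlapping trigram windows for "eye but true":
  (none found)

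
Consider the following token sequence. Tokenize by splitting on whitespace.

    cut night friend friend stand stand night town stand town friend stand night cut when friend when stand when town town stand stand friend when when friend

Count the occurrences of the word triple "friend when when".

Scanning the 25 overlapping trigram windows for "friend when when":
  position 24–26: friend when when

1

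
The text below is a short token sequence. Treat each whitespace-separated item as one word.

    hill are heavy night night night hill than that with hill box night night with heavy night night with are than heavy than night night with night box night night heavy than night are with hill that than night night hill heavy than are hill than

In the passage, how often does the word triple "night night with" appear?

Scanning the 44 overlapping trigram windows for "night night with":
  position 13–15: night night with
  position 17–19: night night with
  position 24–26: night night with

3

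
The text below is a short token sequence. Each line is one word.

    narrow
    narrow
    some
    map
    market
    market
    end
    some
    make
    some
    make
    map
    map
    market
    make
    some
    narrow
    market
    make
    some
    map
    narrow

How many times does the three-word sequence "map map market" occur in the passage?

1

Scanning the 20 overlapping trigram windows for "map map market":
  position 12–14: map map market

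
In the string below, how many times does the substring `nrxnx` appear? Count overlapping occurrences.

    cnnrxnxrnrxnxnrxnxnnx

3

Sliding a length-5 window over the 21 characters (17 positions):
  position 3–7: nrxnx
  position 9–13: nrxnx
  position 14–18: nrxnx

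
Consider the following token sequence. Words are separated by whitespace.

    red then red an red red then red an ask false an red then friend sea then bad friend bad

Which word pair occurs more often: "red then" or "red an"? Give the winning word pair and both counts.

"red then": 3 occurrences
"red an": 2 occurrences

"red then" (3 vs 2)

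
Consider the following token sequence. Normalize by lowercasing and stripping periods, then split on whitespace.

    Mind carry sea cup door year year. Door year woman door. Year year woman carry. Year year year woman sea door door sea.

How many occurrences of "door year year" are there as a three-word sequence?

2

Scanning the 21 overlapping trigram windows for "door year year":
  position 5–7: door year year
  position 11–13: door year year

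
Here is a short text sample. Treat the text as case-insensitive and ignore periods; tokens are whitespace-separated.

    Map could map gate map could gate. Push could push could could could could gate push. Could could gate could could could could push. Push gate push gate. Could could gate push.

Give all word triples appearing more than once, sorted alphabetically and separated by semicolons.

Trigram counts meeting the condition (more than once):
  could could could: 4
  could could gate: 3
  could gate push: 3
  gate could could: 2
  gate push could: 2
  push could could: 2

could could could; could could gate; could gate push; gate could could; gate push could; push could could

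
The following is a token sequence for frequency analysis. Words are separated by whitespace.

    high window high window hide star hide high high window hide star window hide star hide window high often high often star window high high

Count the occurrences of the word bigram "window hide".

3

Scanning the 24 overlapping bigram windows for "window hide":
  position 4–5: window hide
  position 10–11: window hide
  position 13–14: window hide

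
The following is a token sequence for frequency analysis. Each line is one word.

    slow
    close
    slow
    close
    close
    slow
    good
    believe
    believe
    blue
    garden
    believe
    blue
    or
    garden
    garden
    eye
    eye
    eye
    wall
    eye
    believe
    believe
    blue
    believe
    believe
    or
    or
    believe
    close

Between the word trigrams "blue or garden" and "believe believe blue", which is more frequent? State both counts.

"believe believe blue" (2 vs 1)

"blue or garden": 1 occurrence
"believe believe blue": 2 occurrences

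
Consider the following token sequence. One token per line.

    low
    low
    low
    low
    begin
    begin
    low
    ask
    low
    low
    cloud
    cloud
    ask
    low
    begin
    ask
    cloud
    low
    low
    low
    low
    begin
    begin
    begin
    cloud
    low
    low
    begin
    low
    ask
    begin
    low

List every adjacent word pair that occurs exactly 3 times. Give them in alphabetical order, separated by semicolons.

Bigram counts meeting the condition (exactly 3 times):
  begin begin: 3
  begin low: 3

begin begin; begin low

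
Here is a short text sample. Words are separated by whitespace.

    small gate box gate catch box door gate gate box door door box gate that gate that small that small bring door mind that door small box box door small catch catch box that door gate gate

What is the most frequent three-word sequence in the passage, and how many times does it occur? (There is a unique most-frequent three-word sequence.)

Trigram frequencies (highest first):
  door gate gate: 2
  small gate box: 1
  gate box gate: 1
  box gate catch: 1
  gate catch box: 1
  catch box door: 1
  … (28 more, each ≤ 1)

"door gate gate", 2 times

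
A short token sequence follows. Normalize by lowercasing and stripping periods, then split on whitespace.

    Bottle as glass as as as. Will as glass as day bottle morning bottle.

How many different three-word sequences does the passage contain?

11

14 tokens → 12 trigram windows in total.
Repeated trigrams (each contributes count−1 duplicates):
  as glass as: 2
1 duplicate windows → 12 − 1 = 11 distinct.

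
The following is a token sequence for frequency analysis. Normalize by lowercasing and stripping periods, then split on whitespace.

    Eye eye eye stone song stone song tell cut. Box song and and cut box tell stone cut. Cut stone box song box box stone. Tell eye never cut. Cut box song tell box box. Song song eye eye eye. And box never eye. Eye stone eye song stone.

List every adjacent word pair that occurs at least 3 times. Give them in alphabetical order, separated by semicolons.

box song; cut box; eye eye

Bigram counts meeting the condition (at least 3 times):
  box song: 4
  cut box: 3
  eye eye: 5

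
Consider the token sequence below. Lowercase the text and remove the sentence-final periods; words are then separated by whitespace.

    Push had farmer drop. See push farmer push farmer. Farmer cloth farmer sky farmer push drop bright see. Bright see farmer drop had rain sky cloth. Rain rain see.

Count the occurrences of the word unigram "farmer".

Scanning the 29 tokens for "farmer":
  position 3: farmer
  position 7: farmer
  position 9: farmer
  position 10: farmer
  position 12: farmer
  position 14: farmer
  position 21: farmer

7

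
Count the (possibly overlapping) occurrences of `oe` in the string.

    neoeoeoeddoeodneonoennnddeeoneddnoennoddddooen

7

Sliding a length-2 window over the 46 characters (45 positions):
  position 3–4: oe
  position 5–6: oe
  position 7–8: oe
  position 11–12: oe
  position 19–20: oe
  position 34–35: oe
  position 44–45: oe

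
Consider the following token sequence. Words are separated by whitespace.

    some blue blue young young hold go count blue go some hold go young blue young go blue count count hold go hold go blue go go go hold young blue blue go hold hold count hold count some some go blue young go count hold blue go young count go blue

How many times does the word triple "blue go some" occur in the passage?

Scanning the 50 overlapping trigram windows for "blue go some":
  position 9–11: blue go some

1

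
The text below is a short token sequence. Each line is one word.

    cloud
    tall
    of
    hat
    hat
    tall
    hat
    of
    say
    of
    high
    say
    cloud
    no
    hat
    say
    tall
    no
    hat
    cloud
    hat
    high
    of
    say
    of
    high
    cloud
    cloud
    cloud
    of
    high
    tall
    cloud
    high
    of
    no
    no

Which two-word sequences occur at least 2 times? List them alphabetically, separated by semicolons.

Bigram counts meeting the condition (at least 2 times):
  cloud cloud: 2
  high of: 2
  no hat: 2
  of high: 3
  of say: 2
  say of: 2

cloud cloud; high of; no hat; of high; of say; say of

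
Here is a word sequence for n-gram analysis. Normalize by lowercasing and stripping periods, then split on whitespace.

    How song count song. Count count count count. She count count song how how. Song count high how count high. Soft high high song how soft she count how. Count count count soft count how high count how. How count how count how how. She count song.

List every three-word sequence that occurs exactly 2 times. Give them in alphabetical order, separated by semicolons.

count how count; count how how; how count how; how song count

Trigram counts meeting the condition (exactly 2 times):
  count how count: 2
  count how how: 2
  how count how: 2
  how song count: 2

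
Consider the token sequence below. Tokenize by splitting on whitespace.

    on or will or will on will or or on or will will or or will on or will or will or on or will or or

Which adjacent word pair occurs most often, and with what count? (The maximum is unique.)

Bigram frequencies (highest first):
  or will: 7
  will or: 6
  on or: 4
  or or: 3
  will on: 2
  or on: 2
  … (2 more, each ≤ 1)

"or will", 7 times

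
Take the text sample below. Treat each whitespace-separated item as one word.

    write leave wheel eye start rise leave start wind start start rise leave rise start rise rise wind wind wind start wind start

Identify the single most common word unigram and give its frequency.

"start", 7 times

Unigram frequencies (highest first):
  start: 7
  rise: 5
  wind: 5
  leave: 3
  write: 1
  wheel: 1
  … (1 more, each ≤ 1)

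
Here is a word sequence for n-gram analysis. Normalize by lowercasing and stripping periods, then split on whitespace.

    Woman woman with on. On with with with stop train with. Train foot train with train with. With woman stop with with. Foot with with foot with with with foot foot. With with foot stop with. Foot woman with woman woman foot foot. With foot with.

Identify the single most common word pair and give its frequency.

Bigram frequencies (highest first):
  with with: 8
  with foot: 6
  foot with: 5
  train with: 3
  woman woman: 2
  woman with: 2
  … (15 more, each ≤ 2)

"with with", 8 times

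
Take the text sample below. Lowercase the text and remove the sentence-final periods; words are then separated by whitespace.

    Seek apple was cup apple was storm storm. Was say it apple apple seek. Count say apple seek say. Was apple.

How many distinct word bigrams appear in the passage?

18

21 tokens → 20 bigram windows in total.
Repeated bigrams (each contributes count−1 duplicates):
  apple seek: 2
  apple was: 2
2 duplicate windows → 20 − 2 = 18 distinct.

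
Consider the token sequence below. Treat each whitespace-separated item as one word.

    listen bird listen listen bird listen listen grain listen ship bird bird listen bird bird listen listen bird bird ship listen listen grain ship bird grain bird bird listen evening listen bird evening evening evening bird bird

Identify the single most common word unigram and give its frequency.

"bird", 14 times

Unigram frequencies (highest first):
  bird: 14
  listen: 13
  evening: 4
  grain: 3
  ship: 3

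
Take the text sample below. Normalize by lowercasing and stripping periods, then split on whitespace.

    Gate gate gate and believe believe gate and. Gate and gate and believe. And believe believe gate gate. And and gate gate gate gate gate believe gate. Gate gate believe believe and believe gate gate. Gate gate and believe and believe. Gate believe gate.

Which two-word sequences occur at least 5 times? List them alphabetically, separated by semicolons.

Bigram counts meeting the condition (at least 5 times):
  and believe: 6
  believe gate: 6
  gate and: 6
  gate gate: 12

and believe; believe gate; gate and; gate gate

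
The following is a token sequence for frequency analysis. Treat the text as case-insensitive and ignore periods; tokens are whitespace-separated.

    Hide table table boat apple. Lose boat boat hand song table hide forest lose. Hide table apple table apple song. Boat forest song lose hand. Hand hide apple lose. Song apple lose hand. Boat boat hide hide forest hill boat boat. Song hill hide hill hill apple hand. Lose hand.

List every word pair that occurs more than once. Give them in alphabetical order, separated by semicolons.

apple lose; boat boat; hide forest; hide table; lose hand; table apple

Bigram counts meeting the condition (more than once):
  apple lose: 3
  boat boat: 3
  hide forest: 2
  hide table: 2
  lose hand: 3
  table apple: 2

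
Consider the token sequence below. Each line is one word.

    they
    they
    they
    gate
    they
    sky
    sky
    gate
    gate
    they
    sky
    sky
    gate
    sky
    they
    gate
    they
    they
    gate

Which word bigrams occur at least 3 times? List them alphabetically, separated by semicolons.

Bigram counts meeting the condition (at least 3 times):
  gate they: 3
  they gate: 3
  they they: 3

gate they; they gate; they they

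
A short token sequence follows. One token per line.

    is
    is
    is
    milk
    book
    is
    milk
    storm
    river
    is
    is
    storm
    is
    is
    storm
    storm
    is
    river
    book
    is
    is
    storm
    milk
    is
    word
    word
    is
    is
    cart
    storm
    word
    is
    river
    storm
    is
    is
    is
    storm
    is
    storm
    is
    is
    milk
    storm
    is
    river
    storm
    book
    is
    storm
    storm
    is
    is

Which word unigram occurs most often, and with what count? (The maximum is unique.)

Unigram frequencies (highest first):
  is: 25
  storm: 13
  milk: 4
  river: 4
  book: 3
  word: 3
  … (1 more, each ≤ 1)

"is", 25 times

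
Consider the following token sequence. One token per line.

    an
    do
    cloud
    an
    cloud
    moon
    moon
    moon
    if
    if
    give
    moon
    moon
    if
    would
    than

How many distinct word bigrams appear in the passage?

16 tokens → 15 bigram windows in total.
Repeated bigrams (each contributes count−1 duplicates):
  moon moon: 3
  moon if: 2
3 duplicate windows → 15 − 3 = 12 distinct.

12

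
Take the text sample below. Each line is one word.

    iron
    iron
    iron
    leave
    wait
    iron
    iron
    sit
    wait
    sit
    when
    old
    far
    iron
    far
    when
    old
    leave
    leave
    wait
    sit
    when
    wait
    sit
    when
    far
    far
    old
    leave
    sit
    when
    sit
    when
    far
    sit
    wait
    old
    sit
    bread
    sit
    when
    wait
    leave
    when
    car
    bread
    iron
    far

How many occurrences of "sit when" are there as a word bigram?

6

Scanning the 47 overlapping bigram windows for "sit when":
  position 10–11: sit when
  position 21–22: sit when
  position 24–25: sit when
  position 30–31: sit when
  position 32–33: sit when
  position 40–41: sit when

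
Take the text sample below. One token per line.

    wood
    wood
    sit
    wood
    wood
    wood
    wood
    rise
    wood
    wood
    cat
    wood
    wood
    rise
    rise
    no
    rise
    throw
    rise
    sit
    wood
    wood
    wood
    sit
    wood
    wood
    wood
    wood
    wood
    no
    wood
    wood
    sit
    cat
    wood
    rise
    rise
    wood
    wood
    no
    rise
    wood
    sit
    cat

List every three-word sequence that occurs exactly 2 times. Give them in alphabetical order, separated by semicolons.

rise wood wood; wood rise rise; wood sit cat; wood sit wood; wood wood no; wood wood rise

Trigram counts meeting the condition (exactly 2 times):
  rise wood wood: 2
  wood rise rise: 2
  wood sit cat: 2
  wood sit wood: 2
  wood wood no: 2
  wood wood rise: 2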